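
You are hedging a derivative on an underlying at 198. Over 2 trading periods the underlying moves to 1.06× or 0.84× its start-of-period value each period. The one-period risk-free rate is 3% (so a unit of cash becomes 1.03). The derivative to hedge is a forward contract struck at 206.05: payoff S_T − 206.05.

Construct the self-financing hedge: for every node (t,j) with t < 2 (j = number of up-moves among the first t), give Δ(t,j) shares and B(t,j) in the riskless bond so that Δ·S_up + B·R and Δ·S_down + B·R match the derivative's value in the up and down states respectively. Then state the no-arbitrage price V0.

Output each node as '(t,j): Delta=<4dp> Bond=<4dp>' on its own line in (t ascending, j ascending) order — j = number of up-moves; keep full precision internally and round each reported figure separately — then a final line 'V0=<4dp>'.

(0,0): Delta=1.0000 Bond=-194.2219
(1,0): Delta=1.0000 Bond=-200.0485
(1,1): Delta=1.0000 Bond=-200.0485
V0=3.7781

No-arbitrage ⇒ martingale measure with p* = (R−d)/(u−d) = 0.8636.
At expiry t=2: V(2,0)=-66.3412, V(2,1)=-29.7508, V(2,2)=16.4228
  t=1,j=0: stock 166.3200 → up 176.2992 (V=-29.7508), down 139.7088 (V=-66.3412). Price -33.7285; hedge Δ=1.0000, bond B=-200.0485.
  t=1,j=1: stock 209.8800 → up 222.4728 (V=16.4228), down 176.2992 (V=-29.7508). Price 9.8315; hedge Δ=1.0000, bond B=-200.0485.
  t=0,j=0: stock 198.0000 → up 209.8800 (V=9.8315), down 166.3200 (V=-33.7285). Price 3.7781; hedge Δ=1.0000, bond B=-194.2219.
Each (Δ,B) replicates both successor values, so the strategy is self-financing and V0 is arbitrage-free.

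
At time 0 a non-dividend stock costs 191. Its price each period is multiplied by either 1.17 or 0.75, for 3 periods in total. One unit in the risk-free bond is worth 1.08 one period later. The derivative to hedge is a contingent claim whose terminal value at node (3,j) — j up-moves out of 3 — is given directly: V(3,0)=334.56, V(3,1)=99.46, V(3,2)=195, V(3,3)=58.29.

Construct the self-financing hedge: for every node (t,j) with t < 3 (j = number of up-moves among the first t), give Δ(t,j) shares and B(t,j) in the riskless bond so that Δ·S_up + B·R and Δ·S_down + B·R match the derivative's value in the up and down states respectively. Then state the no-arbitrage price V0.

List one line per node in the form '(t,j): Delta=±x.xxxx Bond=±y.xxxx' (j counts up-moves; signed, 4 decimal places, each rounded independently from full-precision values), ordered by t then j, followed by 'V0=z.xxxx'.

(0,0): Delta=-0.6735 Bond=223.6819
(1,0): Delta=0.3800 Bond=90.6652
(1,1): Delta=-0.8577 Bond=282.7340
(2,0): Delta=-5.2101 Bond=698.5013
(2,1): Delta=1.3572 Bond=-65.8770
(2,2): Delta=-1.2449 Bond=406.5972
V0=95.0376

Risk-neutral probability p* = (R−d)/(u−d) = (1.08−0.75)/(1.17−0.75) = 0.7857.
Terminal payoffs: V(3,0)=334.5600, V(3,1)=99.4600, V(3,2)=195.0000, V(3,3)=58.2900
(2,0): S=107.4375. Δ = (V_up−V_dn)/(S_up−S_dn) = (99.4600−334.5600)/(125.7019−80.5781) = -5.2101. V = [p*·99.4600 + (1−p*)·334.5600]/1.08 = 138.7394. B = V − Δ·S = 698.5013.
(2,1): S=167.6025. Δ = (V_up−V_dn)/(S_up−S_dn) = (195.0000−99.4600)/(196.0949−125.7019) = 1.3572. V = [p*·195.0000 + (1−p*)·99.4600]/1.08 = 161.5992. B = V − Δ·S = -65.8770.
(2,2): S=261.4599. Δ = (V_up−V_dn)/(S_up−S_dn) = (58.2900−195.0000)/(305.9081−196.0949) = -1.2449. V = [p*·58.2900 + (1−p*)·195.0000]/1.08 = 81.0972. B = V − Δ·S = 406.5972.
(1,0): S=143.2500. Δ = (V_up−V_dn)/(S_up−S_dn) = (161.5992−138.7394)/(167.6025−107.4375) = 0.3800. V = [p*·161.5992 + (1−p*)·138.7394]/1.08 = 145.0932. B = V − Δ·S = 90.6652.
(1,1): S=223.4700. Δ = (V_up−V_dn)/(S_up−S_dn) = (81.0972−161.5992)/(261.4599−167.6025) = -0.8577. V = [p*·81.0972 + (1−p*)·161.5992]/1.08 = 91.0626. B = V − Δ·S = 282.7340.
(0,0): S=191.0000. Δ = (V_up−V_dn)/(S_up−S_dn) = (91.0626−145.0932)/(223.4700−143.2500) = -0.6735. V = [p*·91.0626 + (1−p*)·145.0932]/1.08 = 95.0376. B = V − Δ·S = 223.6819.
The time-0 hedge costs 95.0376, which is the no-arbitrage price.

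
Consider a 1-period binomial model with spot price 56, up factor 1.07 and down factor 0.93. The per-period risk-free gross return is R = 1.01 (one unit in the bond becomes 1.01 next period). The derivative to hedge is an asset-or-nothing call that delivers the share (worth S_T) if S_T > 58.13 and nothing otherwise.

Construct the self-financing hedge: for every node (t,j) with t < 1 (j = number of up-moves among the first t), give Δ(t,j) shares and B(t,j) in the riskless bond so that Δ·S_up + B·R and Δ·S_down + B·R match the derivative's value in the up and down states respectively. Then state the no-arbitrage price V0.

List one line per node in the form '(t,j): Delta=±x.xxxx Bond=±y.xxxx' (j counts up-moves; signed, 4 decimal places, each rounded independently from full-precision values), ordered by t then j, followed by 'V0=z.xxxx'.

(0,0): Delta=7.6429 Bond=-394.0990
V0=33.9010

Under the risk-neutral measure, an up-move has probability p* = (R−d)/(u−d) = 0.5714 and values discount at R = 1.01.
Terminal values V(1,·): V(1,0)=0.0000, V(1,1)=59.9200
Node (0,0) S=56.0000: V=(p*·59.9200+(1−p*)·0.0000)/1.01=33.9010; Δ=(59.9200−0.0000)/(59.9200−52.0800)=7.6429; B=V−Δ·S=-394.0990
Self-financing check: at every node Δ·S+B equals the discounted successor values.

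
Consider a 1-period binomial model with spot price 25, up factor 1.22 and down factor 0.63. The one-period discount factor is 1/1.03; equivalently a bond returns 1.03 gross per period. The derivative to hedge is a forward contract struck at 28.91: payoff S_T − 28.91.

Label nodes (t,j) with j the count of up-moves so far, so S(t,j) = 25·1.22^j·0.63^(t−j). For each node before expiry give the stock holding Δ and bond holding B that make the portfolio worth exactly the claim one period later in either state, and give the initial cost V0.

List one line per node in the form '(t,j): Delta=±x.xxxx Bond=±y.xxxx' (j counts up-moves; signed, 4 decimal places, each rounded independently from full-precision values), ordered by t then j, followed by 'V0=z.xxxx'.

The replicating-portfolio and risk-neutral prices coincide; use p* = (1.03−0.63)/(1.22−0.63) = 0.6780 for the latter.
Payoff layer (t=1): V(1,0)=-13.1600, V(1,1)=1.5900
  t=0,j=0: stock 25.0000 → up 30.5000 (V=1.5900), down 15.7500 (V=-13.1600). Price -3.0680; hedge Δ=1.0000, bond B=-28.0680.
Root portfolio cost Δ·25+B reproduces V0=-3.0680.

(0,0): Delta=1.0000 Bond=-28.0680
V0=-3.0680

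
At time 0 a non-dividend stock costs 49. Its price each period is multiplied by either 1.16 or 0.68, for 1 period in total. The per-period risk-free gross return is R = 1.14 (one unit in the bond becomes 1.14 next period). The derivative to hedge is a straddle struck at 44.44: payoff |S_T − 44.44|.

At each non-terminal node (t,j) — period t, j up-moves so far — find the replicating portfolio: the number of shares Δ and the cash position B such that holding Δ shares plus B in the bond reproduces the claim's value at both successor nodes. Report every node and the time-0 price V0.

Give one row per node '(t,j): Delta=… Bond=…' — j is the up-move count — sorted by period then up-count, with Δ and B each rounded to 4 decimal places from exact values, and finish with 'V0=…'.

Risk-neutral probability p* = (R−d)/(u−d) = (1.14−0.68)/(1.16−0.68) = 0.9583.
Terminal values V(1,·): V(1,0)=11.1200, V(1,1)=12.4000
(0,0): S=49.0000. Δ = (V_up−V_dn)/(S_up−S_dn) = (12.4000−11.1200)/(56.8400−33.3200) = 0.0544. V = [p*·12.4000 + (1−p*)·11.1200]/1.14 = 10.8304. B = V − Δ·S = 8.1637.
Each (Δ,B) replicates both successor values, so the strategy is self-financing and V0 is arbitrage-free.

(0,0): Delta=0.0544 Bond=8.1637
V0=10.8304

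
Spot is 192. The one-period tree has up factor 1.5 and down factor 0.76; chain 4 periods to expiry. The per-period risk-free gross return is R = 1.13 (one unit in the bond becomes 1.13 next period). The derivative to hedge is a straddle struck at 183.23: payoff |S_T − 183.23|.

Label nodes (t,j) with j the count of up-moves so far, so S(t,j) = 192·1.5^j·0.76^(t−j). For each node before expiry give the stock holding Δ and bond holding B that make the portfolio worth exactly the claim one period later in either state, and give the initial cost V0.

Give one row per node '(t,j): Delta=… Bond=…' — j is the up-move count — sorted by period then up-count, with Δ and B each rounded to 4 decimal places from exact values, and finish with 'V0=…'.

The replicating-portfolio and risk-neutral prices coincide; use p* = (1.13−0.76)/(1.5−0.76) = 0.5000 for the latter.
At expiry t=4: V(4,0)=119.1746, V(4,1)=56.8049, V(4,2)=66.2932, V(4,3)=309.2500, V(4,4)=788.7700
  t=3,j=0: stock 84.2834 → up 126.4251 (V=56.8049), down 64.0554 (V=119.1746). Price 77.8671; hedge Δ=-1.0000, bond B=162.1504.
  t=3,j=1: stock 166.3488 → up 249.5232 (V=66.2932), down 126.4251 (V=56.8049). Price 54.4682; hedge Δ=0.0771, bond B=41.6462.
  t=3,j=2: stock 328.3200 → up 492.4800 (V=309.2500), down 249.5232 (V=66.2932). Price 166.1696; hedge Δ=1.0000, bond B=-162.1504.
  t=3,j=3: stock 648.0000 → up 972.0000 (V=788.7700), down 492.4800 (V=309.2500). Price 485.8496; hedge Δ=1.0000, bond B=-162.1504.
  t=2,j=0: stock 110.8992 → up 166.3488 (V=54.4682), down 84.2834 (V=77.8671). Price 58.5554; hedge Δ=-0.2851, bond B=90.1755.
  t=2,j=1: stock 218.8800 → up 328.3200 (V=166.1696), down 166.3488 (V=54.4682). Price 97.6273; hedge Δ=0.6896, bond B=-53.3205.
  t=2,j=2: stock 432.0000 → up 648.0000 (V=485.8496), down 328.3200 (V=166.1696). Price 288.5040; hedge Δ=1.0000, bond B=-143.4960.
  t=1,j=0: stock 145.9200 → up 218.8800 (V=97.6273), down 110.8992 (V=58.5554). Price 69.1074; hedge Δ=0.3618, bond B=16.3075.
  t=1,j=1: stock 288.0000 → up 432.0000 (V=288.5040), down 218.8800 (V=97.6273). Price 170.8546; hedge Δ=0.8956, bond B=-87.0869.
  t=0,j=0: stock 192.0000 → up 288.0000 (V=170.8546), down 145.9200 (V=69.1074). Price 106.1779; hedge Δ=0.7161, bond B=-31.3183.
Each (Δ,B) replicates both successor values, so the strategy is self-financing and V0 is arbitrage-free.

(0,0): Delta=0.7161 Bond=-31.3183
(1,0): Delta=0.3618 Bond=16.3075
(1,1): Delta=0.8956 Bond=-87.0869
(2,0): Delta=-0.2851 Bond=90.1755
(2,1): Delta=0.6896 Bond=-53.3205
(2,2): Delta=1.0000 Bond=-143.4960
(3,0): Delta=-1.0000 Bond=162.1504
(3,1): Delta=0.0771 Bond=41.6462
(3,2): Delta=1.0000 Bond=-162.1504
(3,3): Delta=1.0000 Bond=-162.1504
V0=106.1779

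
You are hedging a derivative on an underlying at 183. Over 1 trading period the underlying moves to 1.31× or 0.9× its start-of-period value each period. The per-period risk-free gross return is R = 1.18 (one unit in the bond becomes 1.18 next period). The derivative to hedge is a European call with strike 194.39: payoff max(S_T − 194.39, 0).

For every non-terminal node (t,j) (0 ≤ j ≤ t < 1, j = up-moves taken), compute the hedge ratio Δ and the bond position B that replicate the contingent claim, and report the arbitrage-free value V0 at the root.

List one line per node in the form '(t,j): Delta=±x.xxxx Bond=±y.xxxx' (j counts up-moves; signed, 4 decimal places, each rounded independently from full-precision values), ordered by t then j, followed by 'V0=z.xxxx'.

(0,0): Delta=0.6043 Bond=-84.3448
V0=26.2406

The replicating-portfolio and risk-neutral prices coincide; use p* = (1.18−0.9)/(1.31−0.9) = 0.6829 for the latter.
Terminal values V(1,·): V(1,0)=0.0000, V(1,1)=45.3400
(0,0): S=183.0000. Δ = (V_up−V_dn)/(S_up−S_dn) = (45.3400−0.0000)/(239.7300−164.7000) = 0.6043. V = [p*·45.3400 + (1−p*)·0.0000]/1.18 = 26.2406. B = V − Δ·S = -84.3448.
The time-0 hedge costs 26.2406, which is the no-arbitrage price.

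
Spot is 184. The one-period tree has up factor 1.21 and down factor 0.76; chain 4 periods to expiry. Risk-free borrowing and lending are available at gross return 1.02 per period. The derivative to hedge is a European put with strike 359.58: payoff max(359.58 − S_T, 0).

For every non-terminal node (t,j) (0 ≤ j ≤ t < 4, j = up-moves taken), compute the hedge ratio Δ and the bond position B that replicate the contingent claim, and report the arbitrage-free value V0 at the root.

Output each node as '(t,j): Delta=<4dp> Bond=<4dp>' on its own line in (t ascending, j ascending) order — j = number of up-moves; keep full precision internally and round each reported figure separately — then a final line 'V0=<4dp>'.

(0,0): Delta=-0.9235 Bond=321.7114
(1,0): Delta=-1.0000 Bond=338.8403
(1,1): Delta=-0.8884 Bond=320.3303
(2,0): Delta=-1.0000 Bond=345.6171
(2,1): Delta=-1.0000 Bond=345.6171
(2,2): Delta=-0.8372 Bond=312.9399
(3,0): Delta=-1.0000 Bond=352.5294
(3,1): Delta=-1.0000 Bond=352.5294
(3,2): Delta=-1.0000 Bond=352.5294
(3,3): Delta=-0.7625 Bond=294.8417
V0=151.7833

The replicating-portfolio and risk-neutral prices coincide; use p* = (1.02−0.76)/(1.21−0.76) = 0.5778 for the latter.
Terminal payoffs: V(4,0)=298.1936, V(4,1)=261.8464, V(4,2)=203.9778, V(4,3)=111.8449, V(4,4)=0.0000
  t=3,j=0: stock 80.7716 → up 97.7336 (V=261.8464), down 61.3864 (V=298.1936). Price 271.7578; hedge Δ=-1.0000, bond B=352.5294.
  t=3,j=1: stock 128.5969 → up 155.6022 (V=203.9778), down 97.7336 (V=261.8464). Price 223.9325; hedge Δ=-1.0000, bond B=352.5294.
  t=3,j=2: stock 204.7397 → up 247.7351 (V=111.8449), down 155.6022 (V=203.9778). Price 147.7897; hedge Δ=-1.0000, bond B=352.5294.
  t=3,j=3: stock 325.9672 → up 394.4203 (V=0.0000), down 247.7351 (V=111.8449). Price 46.2975; hedge Δ=-0.7625, bond B=294.8417.
  t=2,j=0: stock 106.2784 → up 128.5969 (V=223.9325), down 80.7716 (V=271.7578). Price 239.3387; hedge Δ=-1.0000, bond B=345.6171.
  t=2,j=1: stock 169.2064 → up 204.7397 (V=147.7897), down 128.5969 (V=223.9325). Price 176.4107; hedge Δ=-1.0000, bond B=345.6171.
  t=2,j=2: stock 269.3944 → up 325.9672 (V=46.2975), down 204.7397 (V=147.7897). Price 87.4017; hedge Δ=-0.8372, bond B=312.9399.
  t=1,j=0: stock 139.8400 → up 169.2064 (V=176.4107), down 106.2784 (V=239.3387). Price 199.0003; hedge Δ=-1.0000, bond B=338.8403.
  t=1,j=1: stock 222.6400 → up 269.3944 (V=87.4017), down 169.2064 (V=176.4107). Price 122.5326; hedge Δ=-0.8884, bond B=320.3303.
  t=0,j=0: stock 184.0000 → up 222.6400 (V=122.5326), down 139.8400 (V=199.0003). Price 151.7833; hedge Δ=-0.9235, bond B=321.7114.
Each (Δ,B) replicates both successor values, so the strategy is self-financing and V0 is arbitrage-free.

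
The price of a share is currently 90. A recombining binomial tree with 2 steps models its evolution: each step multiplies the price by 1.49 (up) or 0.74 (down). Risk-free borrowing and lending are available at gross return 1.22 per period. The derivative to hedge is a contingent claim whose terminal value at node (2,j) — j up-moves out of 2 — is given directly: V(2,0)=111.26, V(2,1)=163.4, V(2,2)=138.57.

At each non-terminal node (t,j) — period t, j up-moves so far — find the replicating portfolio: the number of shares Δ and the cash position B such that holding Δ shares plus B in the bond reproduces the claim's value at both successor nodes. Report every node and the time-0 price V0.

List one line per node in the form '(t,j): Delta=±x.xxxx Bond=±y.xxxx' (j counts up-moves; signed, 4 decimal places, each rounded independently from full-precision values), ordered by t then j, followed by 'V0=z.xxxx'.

Under the risk-neutral measure, an up-move has probability p* = (R−d)/(u−d) = 0.6400 and values discount at R = 1.22.
At expiry t=2: V(2,0)=111.2600, V(2,1)=163.4000, V(2,2)=138.5700
Node (1,0) S=66.6000: V=(p*·163.4000+(1−p*)·111.2600)/1.22=118.5489; Δ=(163.4000−111.2600)/(99.2340−49.2840)=1.0438; B=V−Δ·S=49.0289
Node (1,1) S=134.1000: V=(p*·138.5700+(1−p*)·163.4000)/1.22=120.9089; Δ=(138.5700−163.4000)/(199.8090−99.2340)=-0.2469; B=V−Δ·S=154.0155
Node (0,0) S=90.0000: V=(p*·120.9089+(1−p*)·118.5489)/1.22=98.4092; Δ=(120.9089−118.5489)/(134.1000−66.6000)=0.0350; B=V−Δ·S=95.2626
Root portfolio cost Δ·90+B reproduces V0=98.4092.

(0,0): Delta=0.0350 Bond=95.2626
(1,0): Delta=1.0438 Bond=49.0289
(1,1): Delta=-0.2469 Bond=154.0155
V0=98.4092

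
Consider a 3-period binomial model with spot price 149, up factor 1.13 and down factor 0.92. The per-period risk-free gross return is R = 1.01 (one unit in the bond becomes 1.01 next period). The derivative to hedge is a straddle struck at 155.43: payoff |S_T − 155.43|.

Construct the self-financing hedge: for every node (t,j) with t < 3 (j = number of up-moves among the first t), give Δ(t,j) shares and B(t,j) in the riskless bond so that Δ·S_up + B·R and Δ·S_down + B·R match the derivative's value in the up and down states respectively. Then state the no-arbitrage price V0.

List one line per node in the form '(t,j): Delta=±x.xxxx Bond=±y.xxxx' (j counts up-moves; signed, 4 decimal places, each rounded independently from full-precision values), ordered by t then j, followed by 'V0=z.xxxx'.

(0,0): Delta=0.0616 Bond=13.7698
(1,0): Delta=-0.4220 Bond=80.1902
(1,1): Delta=0.5865 Bond=-74.4695
(2,0): Delta=-1.0000 Bond=153.8911
(2,1): Delta=0.2055 Bond=-16.2066
(2,2): Delta=1.0000 Bond=-153.8911
V0=22.9445

The replicating-portfolio and risk-neutral prices coincide; use p* = (1.01−0.92)/(1.13−0.92) = 0.4286 for the latter.
At expiry t=3: V(3,0)=39.4055, V(3,1)=12.9216, V(3,2)=19.6075, V(3,3)=59.5617
(2,0): S=126.1136. Δ = (V_up−V_dn)/(S_up−S_dn) = (12.9216−39.4055)/(142.5084−116.0245) = -1.0000. V = [p*·12.9216 + (1−p*)·39.4055]/1.01 = 27.7775. B = V − Δ·S = 153.8911.
(2,1): S=154.9004. Δ = (V_up−V_dn)/(S_up−S_dn) = (19.6075−12.9216)/(175.0375−142.5084) = 0.2055. V = [p*·19.6075 + (1−p*)·12.9216]/1.01 = 15.6307. B = V − Δ·S = -16.2066.
(2,2): S=190.2581. Δ = (V_up−V_dn)/(S_up−S_dn) = (59.5617−19.6075)/(214.9917−175.0375) = 1.0000. V = [p*·59.5617 + (1−p*)·19.6075]/1.01 = 36.3670. B = V − Δ·S = -153.8911.
(1,0): S=137.0800. Δ = (V_up−V_dn)/(S_up−S_dn) = (15.6307−27.7775)/(154.9004−126.1136) = -0.4220. V = [p*·15.6307 + (1−p*)·27.7775]/1.01 = 22.3482. B = V − Δ·S = 80.1902.
(1,1): S=168.3700. Δ = (V_up−V_dn)/(S_up−S_dn) = (36.3670−15.6307)/(190.2581−154.9004) = 0.5865. V = [p*·36.3670 + (1−p*)·15.6307]/1.01 = 24.2749. B = V − Δ·S = -74.4695.
(0,0): S=149.0000. Δ = (V_up−V_dn)/(S_up−S_dn) = (24.2749−22.3482)/(168.3700−137.0800) = 0.0616. V = [p*·24.2749 + (1−p*)·22.3482]/1.01 = 22.9445. B = V − Δ·S = 13.7698.
The time-0 hedge costs 22.9445, which is the no-arbitrage price.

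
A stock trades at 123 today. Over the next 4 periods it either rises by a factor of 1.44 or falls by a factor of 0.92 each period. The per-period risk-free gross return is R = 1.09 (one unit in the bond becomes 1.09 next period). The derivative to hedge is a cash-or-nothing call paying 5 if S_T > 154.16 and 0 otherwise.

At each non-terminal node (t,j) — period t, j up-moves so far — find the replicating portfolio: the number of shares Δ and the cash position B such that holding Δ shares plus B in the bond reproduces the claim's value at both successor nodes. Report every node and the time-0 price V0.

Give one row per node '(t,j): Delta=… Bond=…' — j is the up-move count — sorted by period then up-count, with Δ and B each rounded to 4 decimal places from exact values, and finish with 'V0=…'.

The replicating-portfolio and risk-neutral prices coincide; use p* = (1.09−0.92)/(1.44−0.92) = 0.3269 for the latter.
Terminal values V(4,·): V(4,0)=0.0000, V(4,1)=0.0000, V(4,2)=5.0000, V(4,3)=5.0000, V(4,4)=5.0000
Node (3,0) S=95.7786: V=(p*·0.0000+(1−p*)·0.0000)/1.09=0.0000; Δ=(0.0000−0.0000)/(137.9212−88.1163)=0.0000; B=V−Δ·S=0.0000
Node (3,1) S=149.9144: V=(p*·5.0000+(1−p*)·0.0000)/1.09=1.4996; Δ=(5.0000−0.0000)/(215.8767−137.9212)=0.0641; B=V−Δ·S=-8.1157
Node (3,2) S=234.6486: V=(p*·5.0000+(1−p*)·5.0000)/1.09=4.5872; Δ=(5.0000−5.0000)/(337.8939−215.8767)=0.0000; B=V−Δ·S=4.5872
Node (3,3) S=367.2760: V=(p*·5.0000+(1−p*)·5.0000)/1.09=4.5872; Δ=(5.0000−5.0000)/(528.8775−337.8939)=0.0000; B=V−Δ·S=4.5872
Node (2,0) S=104.1072: V=(p*·1.4996+(1−p*)·0.0000)/1.09=0.4498; Δ=(1.4996−0.0000)/(149.9144−95.7786)=0.0277; B=V−Δ·S=-2.4341
Node (2,1) S=162.9504: V=(p*·4.5872+(1−p*)·1.4996)/1.09=2.3019; Δ=(4.5872−1.4996)/(234.6486−149.9144)=0.0364; B=V−Δ·S=-3.6357
Node (2,2) S=255.0528: V=(p*·4.5872+(1−p*)·4.5872)/1.09=4.2084; Δ=(4.5872−4.5872)/(367.2760−234.6486)=0.0000; B=V−Δ·S=4.2084
Node (1,0) S=113.1600: V=(p*·2.3019+(1−p*)·0.4498)/1.09=0.9681; Δ=(2.3019−0.4498)/(162.9504−104.1072)=0.0315; B=V−Δ·S=-2.5935
Node (1,1) S=177.1200: V=(p*·4.2084+(1−p*)·2.3019)/1.09=2.6836; Δ=(4.2084−2.3019)/(255.0528−162.9504)=0.0207; B=V−Δ·S=-0.9828
Node (0,0) S=123.0000: V=(p*·2.6836+(1−p*)·0.9681)/1.09=1.4027; Δ=(2.6836−0.9681)/(177.1200−113.1600)=0.0268; B=V−Δ·S=-1.8963
The time-0 hedge costs 1.4027, which is the no-arbitrage price.

(0,0): Delta=0.0268 Bond=-1.8963
(1,0): Delta=0.0315 Bond=-2.5935
(1,1): Delta=0.0207 Bond=-0.9828
(2,0): Delta=0.0277 Bond=-2.4341
(2,1): Delta=0.0364 Bond=-3.6357
(2,2): Delta=0.0000 Bond=4.2084
(3,0): Delta=0.0000 Bond=0.0000
(3,1): Delta=0.0641 Bond=-8.1157
(3,2): Delta=0.0000 Bond=4.5872
(3,3): Delta=0.0000 Bond=4.5872
V0=1.4027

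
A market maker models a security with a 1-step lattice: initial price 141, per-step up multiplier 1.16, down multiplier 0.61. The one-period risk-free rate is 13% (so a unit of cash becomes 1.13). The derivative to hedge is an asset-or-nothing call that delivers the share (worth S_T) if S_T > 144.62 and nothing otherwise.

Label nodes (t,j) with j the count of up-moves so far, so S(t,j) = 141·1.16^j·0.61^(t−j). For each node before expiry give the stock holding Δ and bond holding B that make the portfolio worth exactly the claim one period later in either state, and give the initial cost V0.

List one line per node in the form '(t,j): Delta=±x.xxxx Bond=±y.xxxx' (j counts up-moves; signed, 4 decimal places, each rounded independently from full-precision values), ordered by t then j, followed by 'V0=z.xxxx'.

The replicating-portfolio and risk-neutral prices coincide; use p* = (1.13−0.61)/(1.16−0.61) = 0.9455 for the latter.
Payoff layer (t=1): V(1,0)=0.0000, V(1,1)=163.5600
(0,0): S=141.0000. Δ = (V_up−V_dn)/(S_up−S_dn) = (163.5600−0.0000)/(163.5600−86.0100) = 2.1091. V = [p*·163.5600 + (1−p*)·0.0000]/1.13 = 136.8483. B = V − Δ·S = -160.5335.
Check: Δ(0,0)·S0 + B(0,0) = 136.8483 = V0.

(0,0): Delta=2.1091 Bond=-160.5335
V0=136.8483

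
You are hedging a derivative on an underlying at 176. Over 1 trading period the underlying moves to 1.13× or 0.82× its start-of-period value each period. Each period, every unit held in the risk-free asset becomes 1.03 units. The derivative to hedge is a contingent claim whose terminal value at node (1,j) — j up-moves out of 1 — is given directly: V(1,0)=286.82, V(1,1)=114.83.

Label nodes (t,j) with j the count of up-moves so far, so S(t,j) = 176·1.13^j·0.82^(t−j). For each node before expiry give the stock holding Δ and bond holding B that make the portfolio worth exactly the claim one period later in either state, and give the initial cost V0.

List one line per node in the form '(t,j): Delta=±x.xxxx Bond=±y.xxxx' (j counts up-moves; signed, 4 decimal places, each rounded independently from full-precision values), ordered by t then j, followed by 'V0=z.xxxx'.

(0,0): Delta=-3.1523 Bond=720.1566
V0=165.3501

Under the risk-neutral measure, an up-move has probability p* = (R−d)/(u−d) = 0.6774 and values discount at R = 1.03.
At expiry t=1: V(1,0)=286.8200, V(1,1)=114.8300
  t=0,j=0: stock 176.0000 → up 198.8800 (V=114.8300), down 144.3200 (V=286.8200). Price 165.3501; hedge Δ=-3.1523, bond B=720.1566.
Self-financing check: at every node Δ·S+B equals the discounted successor values.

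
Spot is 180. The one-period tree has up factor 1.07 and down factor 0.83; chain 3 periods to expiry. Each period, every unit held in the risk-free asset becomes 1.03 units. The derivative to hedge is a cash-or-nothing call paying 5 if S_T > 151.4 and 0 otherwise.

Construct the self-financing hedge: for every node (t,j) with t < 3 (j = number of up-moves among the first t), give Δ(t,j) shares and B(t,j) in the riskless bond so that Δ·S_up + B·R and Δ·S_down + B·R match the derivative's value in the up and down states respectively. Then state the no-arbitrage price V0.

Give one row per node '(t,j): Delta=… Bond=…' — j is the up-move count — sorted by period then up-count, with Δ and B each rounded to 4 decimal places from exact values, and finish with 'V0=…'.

(0,0): Delta=0.0303 Bond=-1.2181
(1,0): Delta=0.1128 Bond=-13.5825
(1,1): Delta=0.0175 Bond=1.2110
(2,0): Delta=0.0000 Bond=0.0000
(2,1): Delta=0.1303 Bond=-16.7880
(2,2): Delta=0.0000 Bond=4.8544
V0=4.2368

Since d<R<u, set p* = (R−d)/(u−d) = 0.8333; price each node as the discounted p*-expectation of its children.
Terminal payoffs: V(3,0)=0.0000, V(3,1)=0.0000, V(3,2)=5.0000, V(3,3)=5.0000
(2,0): S=124.0020. Δ = (V_up−V_dn)/(S_up−S_dn) = (0.0000−0.0000)/(132.6821−102.9217) = 0.0000. V = [p*·0.0000 + (1−p*)·0.0000]/1.03 = 0.0000. B = V − Δ·S = 0.0000.
(2,1): S=159.8580. Δ = (V_up−V_dn)/(S_up−S_dn) = (5.0000−0.0000)/(171.0481−132.6821) = 0.1303. V = [p*·5.0000 + (1−p*)·0.0000]/1.03 = 4.0453. B = V − Δ·S = -16.7880.
(2,2): S=206.0820. Δ = (V_up−V_dn)/(S_up−S_dn) = (5.0000−5.0000)/(220.5077−171.0481) = 0.0000. V = [p*·5.0000 + (1−p*)·5.0000]/1.03 = 4.8544. B = V − Δ·S = 4.8544.
(1,0): S=149.4000. Δ = (V_up−V_dn)/(S_up−S_dn) = (4.0453−0.0000)/(159.8580−124.0020) = 0.1128. V = [p*·4.0453 + (1−p*)·0.0000]/1.03 = 3.2729. B = V − Δ·S = -13.5825.
(1,1): S=192.6000. Δ = (V_up−V_dn)/(S_up−S_dn) = (4.8544−4.0453)/(206.0820−159.8580) = 0.0175. V = [p*·4.8544 + (1−p*)·4.0453]/1.03 = 4.5821. B = V − Δ·S = 1.2110.
(0,0): S=180.0000. Δ = (V_up−V_dn)/(S_up−S_dn) = (4.5821−3.2729)/(192.6000−149.4000) = 0.0303. V = [p*·4.5821 + (1−p*)·3.2729]/1.03 = 4.2368. B = V − Δ·S = -1.2181.
Self-financing check: at every node Δ·S+B equals the discounted successor values.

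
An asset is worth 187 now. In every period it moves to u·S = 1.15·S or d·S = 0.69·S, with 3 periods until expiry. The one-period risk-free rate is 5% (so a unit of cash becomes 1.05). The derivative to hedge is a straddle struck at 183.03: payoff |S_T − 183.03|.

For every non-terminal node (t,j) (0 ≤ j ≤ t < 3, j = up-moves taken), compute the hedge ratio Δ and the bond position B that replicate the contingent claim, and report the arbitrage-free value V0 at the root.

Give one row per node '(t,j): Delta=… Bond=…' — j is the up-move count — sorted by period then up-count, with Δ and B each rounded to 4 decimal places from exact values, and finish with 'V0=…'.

(0,0): Delta=0.3094 Bond=-2.7961
(1,0): Delta=-1.0000 Bond=166.0136
(1,1): Delta=0.5276 Bond=-49.8663
(2,0): Delta=-1.0000 Bond=174.3143
(2,1): Delta=-1.0000 Bond=174.3143
(2,2): Delta=0.7822 Bond=-115.3246
V0=55.0583

The replicating-portfolio and risk-neutral prices coincide; use p* = (1.05−0.69)/(1.15−0.69) = 0.7826 for the latter.
Payoff layer (t=3): V(3,0)=121.5988, V(3,1)=80.6447, V(3,2)=12.3878, V(3,3)=101.3736
(2,0): S=89.0307. Δ = (V_up−V_dn)/(S_up−S_dn) = (80.6447−121.5988)/(102.3853−61.4312) = -1.0000. V = [p*·80.6447 + (1−p*)·121.5988]/1.05 = 85.2836. B = V − Δ·S = 174.3143.
(2,1): S=148.3845. Δ = (V_up−V_dn)/(S_up−S_dn) = (12.3878−80.6447)/(170.6422−102.3853) = -1.0000. V = [p*·12.3878 + (1−p*)·80.6447]/1.05 = 25.9298. B = V − Δ·S = 174.3143.
(2,2): S=247.3075. Δ = (V_up−V_dn)/(S_up−S_dn) = (101.3736−12.3878)/(284.4036−170.6422) = 0.7822. V = [p*·101.3736 + (1−p*)·12.3878]/1.05 = 78.1227. B = V − Δ·S = -115.3246.
(1,0): S=129.0300. Δ = (V_up−V_dn)/(S_up−S_dn) = (25.9298−85.2836)/(148.3845−89.0307) = -1.0000. V = [p*·25.9298 + (1−p*)·85.2836]/1.05 = 36.9836. B = V − Δ·S = 166.0136.
(1,1): S=215.0500. Δ = (V_up−V_dn)/(S_up−S_dn) = (78.1227−25.9298)/(247.3075−148.3845) = 0.5276. V = [p*·78.1227 + (1−p*)·25.9298]/1.05 = 63.5966. B = V − Δ·S = -49.8663.
(0,0): S=187.0000. Δ = (V_up−V_dn)/(S_up−S_dn) = (63.5966−36.9836)/(215.0500−129.0300) = 0.3094. V = [p*·63.5966 + (1−p*)·36.9836]/1.05 = 55.0583. B = V − Δ·S = -2.7961.
Each (Δ,B) replicates both successor values, so the strategy is self-financing and V0 is arbitrage-free.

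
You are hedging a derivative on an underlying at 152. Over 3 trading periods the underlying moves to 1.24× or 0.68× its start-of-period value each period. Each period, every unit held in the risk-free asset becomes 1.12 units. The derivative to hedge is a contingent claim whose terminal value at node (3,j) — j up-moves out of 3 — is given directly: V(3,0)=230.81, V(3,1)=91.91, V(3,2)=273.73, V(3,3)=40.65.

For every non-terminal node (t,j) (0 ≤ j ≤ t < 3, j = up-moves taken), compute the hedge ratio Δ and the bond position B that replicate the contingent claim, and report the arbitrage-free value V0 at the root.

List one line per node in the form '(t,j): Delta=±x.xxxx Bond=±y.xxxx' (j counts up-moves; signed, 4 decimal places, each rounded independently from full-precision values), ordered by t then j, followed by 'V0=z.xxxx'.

(0,0): Delta=-0.8339 Bond=226.8153
(1,0): Delta=1.7445 Bond=-12.4797
(1,1): Delta=-1.2196 Bond=326.7184
(2,0): Delta=-3.5290 Bond=356.6735
(2,1): Delta=2.5333 Bond=-115.0638
(2,2): Delta=-1.7809 Bond=497.1033
V0=100.0555

No-arbitrage ⇒ martingale measure with p* = (R−d)/(u−d) = 0.7857.
Terminal values V(3,·): V(3,0)=230.8100, V(3,1)=91.9100, V(3,2)=273.7300, V(3,3)=40.6500
  t=2,j=0: stock 70.2848 → up 87.1532 (V=91.9100), down 47.7937 (V=230.8100). Price 108.6378; hedge Δ=-3.5290, bond B=356.6735.
  t=2,j=1: stock 128.1664 → up 158.9263 (V=273.7300), down 87.1532 (V=91.9100). Price 209.6148; hedge Δ=2.5333, bond B=-115.0638.
  t=2,j=2: stock 233.7152 → up 289.8068 (V=40.6500), down 158.9263 (V=273.7300). Price 80.8890; hedge Δ=-1.7809, bond B=497.1033.
  t=1,j=0: stock 103.3600 → up 128.1664 (V=209.6148), down 70.2848 (V=108.6378). Price 167.8365; hedge Δ=1.7445, bond B=-12.4797.
  t=1,j=1: stock 188.4800 → up 233.7152 (V=80.8890), down 128.1664 (V=209.6148). Price 96.8510; hedge Δ=-1.2196, bond B=326.7184.
  t=0,j=0: stock 152.0000 → up 188.4800 (V=96.8510), down 103.3600 (V=167.8365). Price 100.0555; hedge Δ=-0.8339, bond B=226.8153.
Check: Δ(0,0)·S0 + B(0,0) = 100.0555 = V0.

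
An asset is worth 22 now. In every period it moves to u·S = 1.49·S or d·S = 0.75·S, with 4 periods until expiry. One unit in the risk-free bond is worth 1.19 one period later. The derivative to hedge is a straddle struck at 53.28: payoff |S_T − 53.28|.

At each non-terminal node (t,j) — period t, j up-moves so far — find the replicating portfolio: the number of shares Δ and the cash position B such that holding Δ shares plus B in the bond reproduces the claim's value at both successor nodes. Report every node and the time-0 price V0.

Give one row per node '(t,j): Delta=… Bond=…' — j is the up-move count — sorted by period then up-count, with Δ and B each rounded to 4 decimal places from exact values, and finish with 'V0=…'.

(0,0): Delta=-0.1339 Bond=14.8331
(1,0): Delta=-0.9468 Bond=31.0639
(1,1): Delta=0.1451 Bond=8.5066
(2,0): Delta=-1.0000 Bond=37.6245
(2,1): Delta=-0.9285 Bond=36.5170
(2,2): Delta=0.5135 Bond=-7.8732
(3,0): Delta=-1.0000 Bond=44.7731
(3,1): Delta=-1.0000 Bond=44.7731
(3,2): Delta=-0.9040 Bond=42.5567
(3,3): Delta=1.0000 Bond=-44.7731
V0=11.8870

Risk-neutral probability p* = (R−d)/(u−d) = (1.19−0.75)/(1.49−0.75) = 0.5946.
At expiry t=4: V(4,0)=46.3191, V(4,1)=39.4509, V(4,2)=25.8063, V(4,3)=1.3012, V(4,4)=55.1546
  t=3,j=0: stock 9.2812 → up 13.8291 (V=39.4509), down 6.9609 (V=46.3191). Price 35.4919; hedge Δ=-1.0000, bond B=44.7731.
  t=3,j=1: stock 18.4387 → up 27.4737 (V=25.8063), down 13.8291 (V=39.4509). Price 26.3344; hedge Δ=-1.0000, bond B=44.7731.
  t=3,j=2: stock 36.6317 → up 54.5812 (V=1.3012), down 27.4737 (V=25.8063). Price 9.4417; hedge Δ=-0.9040, bond B=42.5567.
  t=3,j=3: stock 72.7749 → up 108.4346 (V=55.1546), down 54.5812 (V=1.3012). Price 28.0018; hedge Δ=1.0000, bond B=-44.7731.
  t=2,j=0: stock 12.3750 → up 18.4387 (V=26.3344), down 9.2812 (V=35.4919). Price 25.2495; hedge Δ=-1.0000, bond B=37.6245.
  t=2,j=1: stock 24.5850 → up 36.6317 (V=9.4417), down 18.4387 (V=26.3344). Price 13.6892; hedge Δ=-0.9285, bond B=36.5170.
  t=2,j=2: stock 48.8422 → up 72.7749 (V=28.0018), down 36.6317 (V=9.4417). Price 17.2079; hedge Δ=0.5135, bond B=-7.8732.
  t=1,j=0: stock 16.5000 → up 24.5850 (V=13.6892), down 12.3750 (V=25.2495). Price 15.4418; hedge Δ=-0.9468, bond B=31.0639.
  t=1,j=1: stock 32.7800 → up 48.8422 (V=17.2079), down 24.5850 (V=13.6892). Price 13.2617; hedge Δ=0.1451, bond B=8.5066.
  t=0,j=0: stock 22.0000 → up 32.7800 (V=13.2617), down 16.5000 (V=15.4418). Price 11.8870; hedge Δ=-0.1339, bond B=14.8331.
Each (Δ,B) replicates both successor values, so the strategy is self-financing and V0 is arbitrage-free.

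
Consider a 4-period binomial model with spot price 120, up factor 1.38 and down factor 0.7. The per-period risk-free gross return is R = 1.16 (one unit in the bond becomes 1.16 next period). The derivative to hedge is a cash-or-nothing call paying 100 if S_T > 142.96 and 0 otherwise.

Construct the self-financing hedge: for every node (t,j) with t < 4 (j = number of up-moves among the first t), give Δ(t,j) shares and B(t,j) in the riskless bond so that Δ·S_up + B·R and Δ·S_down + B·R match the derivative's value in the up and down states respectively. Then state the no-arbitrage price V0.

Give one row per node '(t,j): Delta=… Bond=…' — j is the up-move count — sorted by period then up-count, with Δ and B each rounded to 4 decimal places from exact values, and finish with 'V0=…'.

The replicating-portfolio and risk-neutral prices coincide; use p* = (1.16−0.7)/(1.38−0.7) = 0.6765 for the latter.
Payoff layer (t=4): V(4,0)=0.0000, V(4,1)=0.0000, V(4,2)=0.0000, V(4,3)=100.0000, V(4,4)=100.0000
  t=3,j=0: stock 41.1600 → up 56.8008 (V=0.0000), down 28.8120 (V=0.0000). Price 0.0000; hedge Δ=0.0000, bond B=0.0000.
  t=3,j=1: stock 81.1440 → up 111.9787 (V=0.0000), down 56.8008 (V=0.0000). Price 0.0000; hedge Δ=0.0000, bond B=0.0000.
  t=3,j=2: stock 159.9696 → up 220.7580 (V=100.0000), down 111.9787 (V=0.0000). Price 58.3164; hedge Δ=0.9193, bond B=-88.7424.
  t=3,j=3: stock 315.3686 → up 435.2087 (V=100.0000), down 220.7580 (V=100.0000). Price 86.2069; hedge Δ=0.0000, bond B=86.2069.
  t=2,j=0: stock 58.8000 → up 81.1440 (V=0.0000), down 41.1600 (V=0.0000). Price 0.0000; hedge Δ=0.0000, bond B=0.0000.
  t=2,j=1: stock 115.9200 → up 159.9696 (V=58.3164), down 81.1440 (V=0.0000). Price 34.0081; hedge Δ=0.7398, bond B=-51.7514.
  t=2,j=2: stock 228.5280 → up 315.3686 (V=86.2069), down 159.9696 (V=58.3164). Price 66.5375; hedge Δ=0.1795, bond B=25.5221.
  t=1,j=0: stock 84.0000 → up 115.9200 (V=34.0081), down 58.8000 (V=0.0000). Price 19.8323; hedge Δ=0.5954, bond B=-30.1796.
  t=1,j=1: stock 165.6000 → up 228.5280 (V=66.5375), down 115.9200 (V=34.0081). Price 48.2873; hedge Δ=0.2889, bond B=0.4499.
  t=0,j=0: stock 120.0000 → up 165.6000 (V=48.2873), down 84.0000 (V=19.8323). Price 33.6908; hedge Δ=0.3487, bond B=-8.1549.
The time-0 hedge costs 33.6908, which is the no-arbitrage price.

(0,0): Delta=0.3487 Bond=-8.1549
(1,0): Delta=0.5954 Bond=-30.1796
(1,1): Delta=0.2889 Bond=0.4499
(2,0): Delta=0.0000 Bond=0.0000
(2,1): Delta=0.7398 Bond=-51.7514
(2,2): Delta=0.1795 Bond=25.5221
(3,0): Delta=0.0000 Bond=0.0000
(3,1): Delta=0.0000 Bond=0.0000
(3,2): Delta=0.9193 Bond=-88.7424
(3,3): Delta=0.0000 Bond=86.2069
V0=33.6908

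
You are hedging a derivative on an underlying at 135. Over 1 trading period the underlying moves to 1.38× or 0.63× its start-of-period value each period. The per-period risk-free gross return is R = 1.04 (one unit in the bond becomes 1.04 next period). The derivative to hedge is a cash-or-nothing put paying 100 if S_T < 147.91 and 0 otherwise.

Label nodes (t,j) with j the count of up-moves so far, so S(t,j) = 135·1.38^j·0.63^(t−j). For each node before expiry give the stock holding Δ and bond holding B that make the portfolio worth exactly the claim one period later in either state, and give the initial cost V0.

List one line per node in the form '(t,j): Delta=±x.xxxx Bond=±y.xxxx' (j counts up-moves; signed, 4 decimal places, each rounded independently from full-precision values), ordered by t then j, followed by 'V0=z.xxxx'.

(0,0): Delta=-0.9877 Bond=176.9231
V0=43.5897

Since d<R<u, set p* = (R−d)/(u−d) = 0.5467; price each node as the discounted p*-expectation of its children.
Terminal values V(1,·): V(1,0)=100.0000, V(1,1)=0.0000
(0,0): S=135.0000. Δ = (V_up−V_dn)/(S_up−S_dn) = (0.0000−100.0000)/(186.3000−85.0500) = -0.9877. V = [p*·0.0000 + (1−p*)·100.0000]/1.04 = 43.5897. B = V − Δ·S = 176.9231.
The time-0 hedge costs 43.5897, which is the no-arbitrage price.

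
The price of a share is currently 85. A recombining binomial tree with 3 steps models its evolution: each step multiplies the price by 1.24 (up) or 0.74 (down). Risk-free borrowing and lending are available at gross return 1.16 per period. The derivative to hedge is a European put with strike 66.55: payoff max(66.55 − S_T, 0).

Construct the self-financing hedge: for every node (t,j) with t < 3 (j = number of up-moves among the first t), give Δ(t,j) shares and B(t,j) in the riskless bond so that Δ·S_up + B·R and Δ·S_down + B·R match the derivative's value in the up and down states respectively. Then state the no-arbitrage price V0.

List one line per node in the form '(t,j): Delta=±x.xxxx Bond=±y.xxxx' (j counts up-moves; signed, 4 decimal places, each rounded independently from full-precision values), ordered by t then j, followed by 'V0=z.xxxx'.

(0,0): Delta=-0.0519 Bond=4.8638
(1,0): Delta=-0.3054 Bond=21.5880
(1,1): Delta=-0.0231 Bond=2.6047
(2,0): Delta=-1.0000 Bond=57.3707
(2,1): Delta=-0.2265 Bond=18.8843
(2,2): Delta=0.0000 Bond=0.0000
V0=0.4493

The replicating-portfolio and risk-neutral prices coincide; use p* = (1.16−0.74)/(1.24−0.74) = 0.8400 for the latter.
Terminal payoffs: V(3,0)=32.1060, V(3,1)=8.8330, V(3,2)=0.0000, V(3,3)=0.0000
Node (2,0) S=46.5460: V=(p*·8.8330+(1−p*)·32.1060)/1.16=10.8247; Δ=(8.8330−32.1060)/(57.7170−34.4440)=-1.0000; B=V−Δ·S=57.3707
Node (2,1) S=77.9960: V=(p*·0.0000+(1−p*)·8.8330)/1.16=1.2183; Δ=(0.0000−8.8330)/(96.7150−57.7170)=-0.2265; B=V−Δ·S=18.8843
Node (2,2) S=130.6960: V=(p*·0.0000+(1−p*)·0.0000)/1.16=0.0000; Δ=(0.0000−0.0000)/(162.0630−96.7150)=0.0000; B=V−Δ·S=0.0000
Node (1,0) S=62.9000: V=(p*·1.2183+(1−p*)·10.8247)/1.16=2.3753; Δ=(1.2183−10.8247)/(77.9960−46.5460)=-0.3054; B=V−Δ·S=21.5880
Node (1,1) S=105.4000: V=(p*·0.0000+(1−p*)·1.2183)/1.16=0.1680; Δ=(0.0000−1.2183)/(130.6960−77.9960)=-0.0231; B=V−Δ·S=2.6047
Node (0,0) S=85.0000: V=(p*·0.1680+(1−p*)·2.3753)/1.16=0.4493; Δ=(0.1680−2.3753)/(105.4000−62.9000)=-0.0519; B=V−Δ·S=4.8638
Check: Δ(0,0)·S0 + B(0,0) = 0.4493 = V0.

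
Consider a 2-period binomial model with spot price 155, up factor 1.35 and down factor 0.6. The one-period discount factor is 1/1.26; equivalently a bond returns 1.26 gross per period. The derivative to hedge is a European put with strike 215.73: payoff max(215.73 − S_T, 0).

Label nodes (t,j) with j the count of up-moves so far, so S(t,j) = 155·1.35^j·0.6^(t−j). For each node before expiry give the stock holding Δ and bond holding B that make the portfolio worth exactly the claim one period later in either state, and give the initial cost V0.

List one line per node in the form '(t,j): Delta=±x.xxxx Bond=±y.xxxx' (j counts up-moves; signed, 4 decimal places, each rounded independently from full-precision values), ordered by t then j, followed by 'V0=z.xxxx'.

Since d<R<u, set p* = (R−d)/(u−d) = 0.8800; price each node as the discounted p*-expectation of its children.
Payoff layer (t=2): V(2,0)=159.9300, V(2,1)=90.1800, V(2,2)=0.0000
Node (1,0) S=93.0000: V=(p*·90.1800+(1−p*)·159.9300)/1.26=78.2143; Δ=(90.1800−159.9300)/(125.5500−55.8000)=-1.0000; B=V−Δ·S=171.2143
Node (1,1) S=209.2500: V=(p*·0.0000+(1−p*)·90.1800)/1.26=8.5886; Δ=(0.0000−90.1800)/(282.4875−125.5500)=-0.5746; B=V−Δ·S=128.8286
Node (0,0) S=155.0000: V=(p*·8.5886+(1−p*)·78.2143)/1.26=13.4473; Δ=(8.5886−78.2143)/(209.2500−93.0000)=-0.5989; B=V−Δ·S=106.2816
Root portfolio cost Δ·155+B reproduces V0=13.4473.

(0,0): Delta=-0.5989 Bond=106.2816
(1,0): Delta=-1.0000 Bond=171.2143
(1,1): Delta=-0.5746 Bond=128.8286
V0=13.4473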